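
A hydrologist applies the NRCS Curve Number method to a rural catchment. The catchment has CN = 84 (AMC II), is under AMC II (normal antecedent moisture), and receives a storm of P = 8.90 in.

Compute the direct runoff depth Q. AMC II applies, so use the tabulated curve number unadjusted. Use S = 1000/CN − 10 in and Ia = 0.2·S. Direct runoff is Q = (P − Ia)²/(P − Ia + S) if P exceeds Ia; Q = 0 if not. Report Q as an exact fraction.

CN(II) = 84; AMC II needs no correction.
Retention S: 1000/CN − 10 with CN=84.000 → S = 40/21 ≈ 1.905 in
Ia = 0.2S: 0.2·1.905 = 0.381 in (exactly 8/21)
Since P=8.900 > Ia=0.381: effective rainfall P−Ia = 1789/210 in
Q: (1789/210)² ÷ (2189/210) = 3200521/459690 in (≈ 6.962 in)

Q = 3200521/459690 in ≈ 6.962 in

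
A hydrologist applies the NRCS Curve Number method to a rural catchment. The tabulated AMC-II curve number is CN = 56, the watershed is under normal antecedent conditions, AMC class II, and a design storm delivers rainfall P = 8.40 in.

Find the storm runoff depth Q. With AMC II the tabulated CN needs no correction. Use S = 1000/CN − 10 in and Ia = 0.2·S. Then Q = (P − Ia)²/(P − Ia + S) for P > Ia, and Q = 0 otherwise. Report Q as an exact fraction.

Q = 57121/17990 in ≈ 3.175 in

CN(II) = 56; AMC II needs no correction.
Retention S: 1000/CN − 10 with CN=56.000 → S = 55/7 ≈ 7.857 in
Ia = 0.2S: 0.2·7.857 = 1.571 in (exactly 11/7)
P − Ia = 8.400 − 1.571 = 239/35 ≈ 6.829 in (> 0, runoff occurs)
Runoff Q = (P−Ia)²/(P−Ia+S) = (6.829)²/(6.829+7.857) = 57121/17990 ≈ 3.175 in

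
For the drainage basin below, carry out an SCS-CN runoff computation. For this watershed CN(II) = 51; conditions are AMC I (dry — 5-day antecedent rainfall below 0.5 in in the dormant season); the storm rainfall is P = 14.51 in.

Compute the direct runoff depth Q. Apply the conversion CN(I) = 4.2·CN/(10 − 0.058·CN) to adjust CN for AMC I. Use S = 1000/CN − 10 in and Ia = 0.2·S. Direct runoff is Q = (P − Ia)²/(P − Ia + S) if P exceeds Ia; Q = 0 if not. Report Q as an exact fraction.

Dry (AMC I): CN(I) = 4.2·51/(10 − 0.058·51) = (1071/5)/(3521/500) = 15300/503 ≈ 30.417
Retention S: 1000/CN − 10 with CN=30.417 → S = 3500/153 ≈ 22.876 in
Ia = 0.2S: 0.2·22.876 = 4.575 in (exactly 700/153)
Since P=14.510 > Ia=4.575: effective rainfall P−Ia = 152003/15300 in
Runoff Q = (P−Ia)²/(P−Ia+S) = (9.935)²/(9.935+22.876) = 23104912009/7680645900 ≈ 3.008 in

Q = 23104912009/7680645900 in ≈ 3.008 in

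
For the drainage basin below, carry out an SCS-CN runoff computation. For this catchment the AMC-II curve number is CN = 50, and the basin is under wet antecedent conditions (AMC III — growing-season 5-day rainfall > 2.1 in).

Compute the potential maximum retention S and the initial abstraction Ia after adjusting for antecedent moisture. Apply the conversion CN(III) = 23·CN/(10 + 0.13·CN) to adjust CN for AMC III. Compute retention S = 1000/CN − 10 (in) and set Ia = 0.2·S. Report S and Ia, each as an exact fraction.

Wet (AMC III): CN(III) = 23·50/(10 + 0.13·50) = 1150/(33/2) = 2300/33 ≈ 69.697
Retention S: 1000/CN − 10 with CN=69.697 → S = 100/23 ≈ 4.348 in
Ia = 0.2·(100/23) = 20/23 in ≈ 0.870 in

S = 100/23 in ≈ 4.348 in; Ia = 20/23 in ≈ 0.870 in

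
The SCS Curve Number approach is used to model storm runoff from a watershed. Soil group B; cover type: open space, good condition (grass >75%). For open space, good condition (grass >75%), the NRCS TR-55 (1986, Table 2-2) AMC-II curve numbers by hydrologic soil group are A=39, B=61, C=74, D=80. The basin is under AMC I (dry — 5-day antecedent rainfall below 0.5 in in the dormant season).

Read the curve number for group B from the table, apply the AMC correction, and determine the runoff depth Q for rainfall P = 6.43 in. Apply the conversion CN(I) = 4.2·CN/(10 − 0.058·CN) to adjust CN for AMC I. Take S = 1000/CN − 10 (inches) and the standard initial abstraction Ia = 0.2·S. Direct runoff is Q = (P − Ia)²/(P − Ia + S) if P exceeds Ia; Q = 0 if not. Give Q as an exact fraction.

NRCS table: open space, good condition (grass >75%), soil group B → CN(II) = 61
Adjust CN=61 to AMC I: 4.2·61/(10 − 0.058·61) → (1281/5) ÷ (3231/500) = 42700/1077 ≈ 39.647
Retention S: 1000/CN − 10 with CN=39.647 → S = 6500/427 ≈ 15.222 in
Ia = 0.2S: 0.2·15.222 = 3.044 in (exactly 1300/427)
P − Ia = 6.430 − 3.044 = 144561/42700 ≈ 3.386 in (> 0, runoff occurs)
Runoff Q = (P−Ia)²/(P−Ia+S) = (3.386)²/(3.386+15.222) = 20897882721/33927754700 ≈ 0.616 in

Q = 20897882721/33927754700 in ≈ 0.616 in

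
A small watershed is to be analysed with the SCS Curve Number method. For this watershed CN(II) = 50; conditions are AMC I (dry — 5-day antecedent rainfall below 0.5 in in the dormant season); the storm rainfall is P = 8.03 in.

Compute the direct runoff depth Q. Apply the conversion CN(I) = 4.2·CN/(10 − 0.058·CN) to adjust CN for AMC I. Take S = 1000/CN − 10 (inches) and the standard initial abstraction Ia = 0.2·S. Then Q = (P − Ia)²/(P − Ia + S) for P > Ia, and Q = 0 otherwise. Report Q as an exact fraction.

CN(I) from CN(II)=50: (4.2·50)/(10 − 0.058·50) = 2100/71 ≈ 29.577
Retention S: 1000/CN − 10 with CN=29.577 → S = 500/21 ≈ 23.810 in
Initial abstraction Ia = S/5 = (500/21)/5 = 100/21 ≈ 4.762 in
Since P=8.030 > Ia=4.762: effective rainfall P−Ia = 6863/2100 in
Q = (6863/2100)²/((6863/2100) + 500/21) = (47100769/4410000)/(56863/2100) = 47100769/119412300 in ≈ 0.394 in

Q = 47100769/119412300 in ≈ 0.394 in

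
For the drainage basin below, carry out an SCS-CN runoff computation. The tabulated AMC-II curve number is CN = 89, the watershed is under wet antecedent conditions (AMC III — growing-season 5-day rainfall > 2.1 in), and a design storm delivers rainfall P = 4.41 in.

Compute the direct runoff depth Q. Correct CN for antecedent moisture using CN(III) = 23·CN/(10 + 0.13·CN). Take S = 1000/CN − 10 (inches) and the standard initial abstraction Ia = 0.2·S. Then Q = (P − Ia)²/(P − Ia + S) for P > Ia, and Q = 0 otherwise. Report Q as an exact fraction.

CN(III) from CN(II)=89: (23·89)/(10 + 0.13·89) = 204700/2157 ≈ 94.900
Max retention: S = 1000/(204700/2157) − 10 = 1100/2047 in (≈ 0.537 in)
Ia = 0.2S: 0.2·0.537 = 0.107 in (exactly 220/2047)
Excess rainfall: 4.410 − 0.107 = 4.303 in; P > Ia so Q > 0
Q: (880727/204700)² ÷ (990727/204700) = 775680048529/202801816900 in (≈ 3.825 in)

Q = 775680048529/202801816900 in ≈ 3.825 in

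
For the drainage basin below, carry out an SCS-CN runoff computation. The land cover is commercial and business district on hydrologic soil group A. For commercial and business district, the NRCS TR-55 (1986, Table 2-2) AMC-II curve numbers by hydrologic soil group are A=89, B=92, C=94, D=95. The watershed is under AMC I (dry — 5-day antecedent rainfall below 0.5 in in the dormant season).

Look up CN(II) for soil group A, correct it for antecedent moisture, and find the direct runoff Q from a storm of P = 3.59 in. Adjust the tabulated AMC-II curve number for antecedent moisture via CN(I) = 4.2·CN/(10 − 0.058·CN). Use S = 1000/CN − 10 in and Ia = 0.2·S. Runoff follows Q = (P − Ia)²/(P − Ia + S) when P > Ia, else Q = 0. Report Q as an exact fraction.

Q = 314688462841/207640479900 in ≈ 1.516 in

NRCS table: commercial and business district, soil group A → CN(II) = 89
Adjust CN=89 to AMC I: 4.2·89/(10 − 0.058·89) → (1869/5) ÷ (2419/500) = 186900/2419 ≈ 77.263
Retention S: 1000/CN − 10 with CN=77.263 → S = 5500/1869 ≈ 2.943 in
Ia = 0.2S: 0.2·2.943 = 0.589 in (exactly 1100/1869)
Excess rainfall: 3.590 − 0.589 = 3.001 in; P > Ia so Q > 0
Q = (560971/186900)²/((560971/186900) + 5500/1869) = (314688462841/34931610000)/(1110971/186900) = 314688462841/207640479900 in ≈ 1.516 in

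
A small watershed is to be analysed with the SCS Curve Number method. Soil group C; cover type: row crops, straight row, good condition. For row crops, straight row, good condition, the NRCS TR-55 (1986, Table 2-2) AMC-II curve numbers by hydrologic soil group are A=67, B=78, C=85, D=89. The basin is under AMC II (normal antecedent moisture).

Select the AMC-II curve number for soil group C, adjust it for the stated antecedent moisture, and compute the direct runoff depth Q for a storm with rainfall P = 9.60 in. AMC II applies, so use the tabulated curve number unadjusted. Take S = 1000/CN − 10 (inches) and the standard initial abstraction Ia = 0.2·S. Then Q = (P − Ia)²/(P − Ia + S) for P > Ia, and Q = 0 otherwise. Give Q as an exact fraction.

NRCS table: row crops, straight row, good condition, soil group C → CN(II) = 85
Average conditions: CN = 85 (no AMC adjustment).
S = 1000/85 − 10 = 30/17 in ≈ 1.765 in
Initial abstraction Ia = S/5 = (30/17)/5 = 6/17 ≈ 0.353 in
Since P=9.600 > Ia=0.353: effective rainfall P−Ia = 786/85 in
Q: (786/85)² ÷ (936/85) = 17161/2210 in (≈ 7.765 in)

Q = 17161/2210 in ≈ 7.765 in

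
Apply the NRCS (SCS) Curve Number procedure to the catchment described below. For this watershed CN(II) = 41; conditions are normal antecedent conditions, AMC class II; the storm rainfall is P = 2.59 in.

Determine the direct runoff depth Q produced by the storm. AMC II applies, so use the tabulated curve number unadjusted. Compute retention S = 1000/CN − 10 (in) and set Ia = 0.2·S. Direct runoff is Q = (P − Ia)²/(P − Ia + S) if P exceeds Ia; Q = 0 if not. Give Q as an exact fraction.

AMC II — tabulated CN = 41 applies directly.
S = 1000/41 − 10 = 590/41 in ≈ 14.390 in
Ia = 0.2S: 0.2·14.390 = 2.878 in (exactly 118/41)
P = 2.590 ≤ Ia = 2.878 in: entire storm abstracted, Q = 0.

Q = 0 in ≈ 0.000 in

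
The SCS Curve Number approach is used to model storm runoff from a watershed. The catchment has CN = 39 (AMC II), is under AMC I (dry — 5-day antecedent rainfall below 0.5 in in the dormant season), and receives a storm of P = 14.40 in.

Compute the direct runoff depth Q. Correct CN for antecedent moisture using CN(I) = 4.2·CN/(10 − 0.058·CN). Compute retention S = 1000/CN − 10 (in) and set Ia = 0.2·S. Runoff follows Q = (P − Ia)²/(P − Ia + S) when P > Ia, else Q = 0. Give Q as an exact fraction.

Dry (AMC I): CN(I) = 4.2·39/(10 − 0.058·39) = (819/5)/(3869/500) = 81900/3869 ≈ 21.168
Max retention: S = 1000/(81900/3869) − 10 = 30500/819 in (≈ 37.241 in)
Ia = 0.2·(30500/819) = 6100/819 in ≈ 7.448 in
Since P=14.400 > Ia=7.448: effective rainfall P−Ia = 28468/4095 in
Runoff Q = (P−Ia)²/(P−Ia+S) = (6.952)²/(6.952+37.241) = 101303378/92632995 ≈ 1.094 in

Q = 101303378/92632995 in ≈ 1.094 in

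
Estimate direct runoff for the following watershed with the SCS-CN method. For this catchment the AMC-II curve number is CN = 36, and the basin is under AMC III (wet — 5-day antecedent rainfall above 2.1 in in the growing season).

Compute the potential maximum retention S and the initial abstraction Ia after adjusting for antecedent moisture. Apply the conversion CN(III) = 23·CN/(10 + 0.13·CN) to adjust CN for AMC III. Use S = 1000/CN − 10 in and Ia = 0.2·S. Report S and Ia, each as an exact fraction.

CN(III) from CN(II)=36: (23·36)/(10 + 0.13·36) = 20700/367 ≈ 56.403
Retention S: 1000/CN − 10 with CN=56.403 → S = 1600/207 ≈ 7.729 in
Initial abstraction Ia = S/5 = (1600/207)/5 = 320/207 ≈ 1.546 in

S = 1600/207 in ≈ 7.729 in; Ia = 320/207 in ≈ 1.546 in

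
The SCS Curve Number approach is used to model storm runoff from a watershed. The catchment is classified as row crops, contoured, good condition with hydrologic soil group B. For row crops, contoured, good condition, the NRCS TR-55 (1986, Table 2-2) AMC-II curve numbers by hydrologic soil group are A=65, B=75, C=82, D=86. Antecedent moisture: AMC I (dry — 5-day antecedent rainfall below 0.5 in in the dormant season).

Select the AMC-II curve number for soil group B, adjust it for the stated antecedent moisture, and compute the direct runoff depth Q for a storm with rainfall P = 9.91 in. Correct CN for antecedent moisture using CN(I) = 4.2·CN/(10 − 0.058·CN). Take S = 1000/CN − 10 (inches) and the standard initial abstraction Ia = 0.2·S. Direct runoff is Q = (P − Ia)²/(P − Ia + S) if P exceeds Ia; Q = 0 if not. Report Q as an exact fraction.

Q = 2749219489/645327900 in ≈ 4.260 in

NRCS table: row crops, contoured, good condition, soil group B → CN(II) = 75
Dry (AMC I): CN(I) = 4.2·75/(10 − 0.058·75) = 315/(113/20) = 6300/113 ≈ 55.752
Retention S: 1000/CN − 10 with CN=55.752 → S = 500/63 ≈ 7.937 in
Initial abstraction Ia = S/5 = (500/63)/5 = 100/63 ≈ 1.587 in
P − Ia = 9.910 − 1.587 = 52433/6300 ≈ 8.323 in (> 0, runoff occurs)
Runoff Q = (P−Ia)²/(P−Ia+S) = (8.323)²/(8.323+7.937) = 2749219489/645327900 ≈ 4.260 in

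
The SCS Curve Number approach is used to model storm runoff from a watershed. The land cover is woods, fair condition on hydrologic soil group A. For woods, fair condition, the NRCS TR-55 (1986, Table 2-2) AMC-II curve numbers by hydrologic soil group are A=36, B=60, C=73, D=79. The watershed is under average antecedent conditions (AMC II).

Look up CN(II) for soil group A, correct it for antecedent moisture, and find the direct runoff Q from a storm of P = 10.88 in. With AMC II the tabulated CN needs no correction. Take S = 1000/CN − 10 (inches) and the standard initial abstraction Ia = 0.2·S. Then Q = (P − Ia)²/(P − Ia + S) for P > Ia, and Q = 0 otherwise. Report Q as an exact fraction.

Q = 169744/79425 in ≈ 2.137 in

NRCS table: woods, fair condition, soil group A → CN(II) = 36
CN(II) = 36; AMC II needs no correction.
Max retention: S = 1000/36 − 10 = 160/9 in (≈ 17.778 in)
Initial abstraction Ia = S/5 = (160/9)/5 = 32/9 ≈ 3.556 in
P − Ia = 10.880 − 3.556 = 1648/225 ≈ 7.324 in (> 0, runoff occurs)
Q = (1648/225)²/((1648/225) + 160/9) = (2715904/50625)/(5648/225) = 169744/79425 in ≈ 2.137 in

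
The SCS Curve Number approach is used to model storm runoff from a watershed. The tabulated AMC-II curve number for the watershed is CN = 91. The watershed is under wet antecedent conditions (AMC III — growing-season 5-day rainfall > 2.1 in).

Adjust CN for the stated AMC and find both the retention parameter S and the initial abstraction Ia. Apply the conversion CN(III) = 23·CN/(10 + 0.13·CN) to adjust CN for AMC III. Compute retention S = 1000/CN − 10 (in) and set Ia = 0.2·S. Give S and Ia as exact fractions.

CN(III) from CN(II)=91: (23·91)/(10 + 0.13·91) = 209300/2183 ≈ 95.877
Retention S: 1000/CN − 10 with CN=95.877 → S = 900/2093 ≈ 0.430 in
Ia = 0.2S: 0.2·0.430 = 0.086 in (exactly 180/2093)

S = 900/2093 in ≈ 0.430 in; Ia = 180/2093 in ≈ 0.086 in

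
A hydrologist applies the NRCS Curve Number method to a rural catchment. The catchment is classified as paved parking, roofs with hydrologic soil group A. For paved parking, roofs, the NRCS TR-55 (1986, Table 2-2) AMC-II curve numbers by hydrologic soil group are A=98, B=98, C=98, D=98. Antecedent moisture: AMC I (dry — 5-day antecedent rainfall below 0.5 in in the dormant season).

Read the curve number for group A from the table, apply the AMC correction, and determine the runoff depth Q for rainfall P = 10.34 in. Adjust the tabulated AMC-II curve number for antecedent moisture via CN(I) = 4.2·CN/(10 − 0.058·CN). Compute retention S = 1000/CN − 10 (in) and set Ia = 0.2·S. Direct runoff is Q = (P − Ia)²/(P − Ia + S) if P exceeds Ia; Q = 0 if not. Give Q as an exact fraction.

Q = 277721622049/28400039850 in ≈ 9.779 in

NRCS table: paved parking, roofs, soil group A → CN(II) = 98
Dry (AMC I): CN(I) = 4.2·98/(10 − 0.058·98) = (2058/5)/(1079/250) = 102900/1079 ≈ 95.366
Retention S: 1000/CN − 10 with CN=95.366 → S = 500/1029 ≈ 0.486 in
Ia = 0.2·(500/1029) = 100/1029 in ≈ 0.097 in
Excess rainfall: 10.340 − 0.097 = 10.243 in; P > Ia so Q > 0
Runoff Q = (P−Ia)²/(P−Ia+S) = (10.243)²/(10.243+0.486) = 277721622049/28400039850 ≈ 9.779 in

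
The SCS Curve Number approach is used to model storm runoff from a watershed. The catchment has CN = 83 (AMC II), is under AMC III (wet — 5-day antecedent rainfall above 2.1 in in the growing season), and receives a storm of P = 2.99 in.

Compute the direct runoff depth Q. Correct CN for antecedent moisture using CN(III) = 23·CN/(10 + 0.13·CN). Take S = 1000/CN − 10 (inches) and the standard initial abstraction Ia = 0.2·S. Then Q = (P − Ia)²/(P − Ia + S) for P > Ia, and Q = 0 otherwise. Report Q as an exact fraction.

Q = 288144577681/134926401900 in ≈ 2.136 in

CN(III) from CN(II)=83: (23·83)/(10 + 0.13·83) = 190900/2079 ≈ 91.823
Max retention: S = 1000/(190900/2079) − 10 = 1700/1909 in (≈ 0.891 in)
Initial abstraction Ia = S/5 = (1700/1909)/5 = 340/1909 ≈ 0.178 in
P − Ia = 2.990 − 0.178 = 536791/190900 ≈ 2.812 in (> 0, runoff occurs)
Q: (536791/190900)² ÷ (706791/190900) = 288144577681/134926401900 in (≈ 2.136 in)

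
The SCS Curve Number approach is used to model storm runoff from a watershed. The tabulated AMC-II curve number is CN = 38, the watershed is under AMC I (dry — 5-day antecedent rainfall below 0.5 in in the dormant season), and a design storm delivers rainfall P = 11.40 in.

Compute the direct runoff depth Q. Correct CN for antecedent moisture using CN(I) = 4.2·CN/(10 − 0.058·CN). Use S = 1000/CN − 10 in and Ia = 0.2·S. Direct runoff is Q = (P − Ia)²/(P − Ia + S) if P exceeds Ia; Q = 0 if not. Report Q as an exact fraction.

CN(I) from CN(II)=38: (4.2·38)/(10 − 0.058·38) = 39900/1949 ≈ 20.472
Max retention: S = 1000/(39900/1949) − 10 = 15500/399 in (≈ 38.847 in)
Ia = 0.2·(15500/399) = 3100/399 in ≈ 7.769 in
Excess rainfall: 11.400 − 7.769 = 3.631 in; P > Ia so Q > 0
Runoff Q = (P−Ia)²/(P−Ia+S) = (3.631)²/(3.631+38.847) = 52461049/169062285 ≈ 0.310 in

Q = 52461049/169062285 in ≈ 0.310 in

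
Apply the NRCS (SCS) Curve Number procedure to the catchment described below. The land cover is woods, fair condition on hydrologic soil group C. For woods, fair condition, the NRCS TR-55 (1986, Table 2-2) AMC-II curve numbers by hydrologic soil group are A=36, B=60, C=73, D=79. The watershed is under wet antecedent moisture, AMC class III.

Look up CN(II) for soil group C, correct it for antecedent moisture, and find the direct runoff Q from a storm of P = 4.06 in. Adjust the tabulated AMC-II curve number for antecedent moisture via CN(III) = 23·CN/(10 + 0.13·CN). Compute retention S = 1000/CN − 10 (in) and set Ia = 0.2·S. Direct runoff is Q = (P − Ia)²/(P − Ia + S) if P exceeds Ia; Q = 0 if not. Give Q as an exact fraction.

NRCS table: woods, fair condition, soil group C → CN(II) = 73
CN(III) from CN(II)=73: (23·73)/(10 + 0.13·73) = 167900/1949 ≈ 86.147
Max retention: S = 1000/(167900/1949) − 10 = 2700/1679 in (≈ 1.608 in)
Initial abstraction Ia = S/5 = (2700/1679)/5 = 540/1679 ≈ 0.322 in
Since P=4.060 > Ia=0.322: effective rainfall P−Ia = 313837/83950 in
Q: (313837/83950)² ÷ (448837/83950) = 98493662569/37679866150 in (≈ 2.614 in)

Q = 98493662569/37679866150 in ≈ 2.614 in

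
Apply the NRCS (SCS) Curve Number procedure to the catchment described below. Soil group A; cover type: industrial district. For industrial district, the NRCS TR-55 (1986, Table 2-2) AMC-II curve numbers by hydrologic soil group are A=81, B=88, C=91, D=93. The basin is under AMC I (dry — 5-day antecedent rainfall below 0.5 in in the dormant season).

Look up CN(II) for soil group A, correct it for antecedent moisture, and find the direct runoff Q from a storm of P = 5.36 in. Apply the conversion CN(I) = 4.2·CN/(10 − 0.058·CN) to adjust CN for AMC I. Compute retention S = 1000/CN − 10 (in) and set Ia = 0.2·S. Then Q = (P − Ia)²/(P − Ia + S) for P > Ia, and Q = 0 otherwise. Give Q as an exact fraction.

Q = 16278214178/8886321675 in ≈ 1.832 in

NRCS table: industrial district, soil group A → CN(II) = 81
CN(I) from CN(II)=81: (4.2·81)/(10 − 0.058·81) = 170100/2651 ≈ 64.164
Retention S: 1000/CN − 10 with CN=64.164 → S = 9500/1701 ≈ 5.585 in
Ia = 0.2·(9500/1701) = 1900/1701 in ≈ 1.117 in
Excess rainfall: 5.360 − 1.117 = 4.243 in; P > Ia so Q > 0
Runoff Q = (P−Ia)²/(P−Ia+S) = (4.243)²/(4.243+5.585) = 16278214178/8886321675 ≈ 1.832 in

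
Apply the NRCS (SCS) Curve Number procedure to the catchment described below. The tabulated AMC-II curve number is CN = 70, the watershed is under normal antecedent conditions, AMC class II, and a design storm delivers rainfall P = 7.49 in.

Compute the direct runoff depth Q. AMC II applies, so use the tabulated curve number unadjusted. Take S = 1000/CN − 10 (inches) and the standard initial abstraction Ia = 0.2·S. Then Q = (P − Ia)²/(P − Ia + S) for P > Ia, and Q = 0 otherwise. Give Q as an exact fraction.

Q = 21557449/5350100 in ≈ 4.029 in

AMC II — tabulated CN = 70 applies directly.
Max retention: S = 1000/70 − 10 = 30/7 in (≈ 4.286 in)
Ia = 0.2·(30/7) = 6/7 in ≈ 0.857 in
P − Ia = 7.490 − 0.857 = 4643/700 ≈ 6.633 in (> 0, runoff occurs)
Runoff Q = (P−Ia)²/(P−Ia+S) = (6.633)²/(6.633+4.286) = 21557449/5350100 ≈ 4.029 in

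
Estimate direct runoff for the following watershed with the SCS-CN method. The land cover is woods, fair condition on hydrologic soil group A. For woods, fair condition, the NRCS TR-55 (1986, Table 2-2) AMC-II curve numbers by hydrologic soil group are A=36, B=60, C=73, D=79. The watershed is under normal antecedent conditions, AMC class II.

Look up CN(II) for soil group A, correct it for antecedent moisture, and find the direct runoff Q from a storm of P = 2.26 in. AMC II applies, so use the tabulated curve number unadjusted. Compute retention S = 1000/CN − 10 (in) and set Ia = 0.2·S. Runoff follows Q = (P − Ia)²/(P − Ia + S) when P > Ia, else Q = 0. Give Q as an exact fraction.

Q = 0 in ≈ 0.000 in

NRCS table: woods, fair condition, soil group A → CN(II) = 36
AMC II — tabulated CN = 36 applies directly.
Max retention: S = 1000/36 − 10 = 160/9 in (≈ 17.778 in)
Initial abstraction Ia = S/5 = (160/9)/5 = 32/9 ≈ 3.556 in
P = 2.260 ≤ Ia = 3.556 in: entire storm abstracted, Q = 0.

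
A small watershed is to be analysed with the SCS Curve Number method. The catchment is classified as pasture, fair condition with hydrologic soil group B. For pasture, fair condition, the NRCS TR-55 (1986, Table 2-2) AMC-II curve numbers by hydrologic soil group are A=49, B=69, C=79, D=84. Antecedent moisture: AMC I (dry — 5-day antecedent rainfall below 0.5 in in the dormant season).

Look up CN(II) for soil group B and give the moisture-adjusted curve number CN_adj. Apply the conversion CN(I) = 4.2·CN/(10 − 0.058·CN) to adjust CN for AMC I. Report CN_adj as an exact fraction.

CN_adj = 144900/2999 ≈ 48.316

NRCS table: pasture, fair condition, soil group B → CN(II) = 69
Dry (AMC I): CN(I) = 4.2·69/(10 − 0.058·69) = (1449/5)/(2999/500) = 144900/2999 ≈ 48.316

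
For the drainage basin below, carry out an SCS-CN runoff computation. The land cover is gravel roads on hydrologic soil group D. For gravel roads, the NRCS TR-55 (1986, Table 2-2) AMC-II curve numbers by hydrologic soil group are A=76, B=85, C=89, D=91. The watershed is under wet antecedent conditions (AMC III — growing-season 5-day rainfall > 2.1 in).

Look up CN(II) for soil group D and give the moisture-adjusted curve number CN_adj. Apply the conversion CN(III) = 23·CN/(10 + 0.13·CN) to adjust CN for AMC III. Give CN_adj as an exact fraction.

NRCS table: gravel roads, soil group D → CN(II) = 91
Wet (AMC III): CN(III) = 23·91/(10 + 0.13·91) = 2093/(2183/100) = 209300/2183 ≈ 95.877

CN_adj = 209300/2183 ≈ 95.877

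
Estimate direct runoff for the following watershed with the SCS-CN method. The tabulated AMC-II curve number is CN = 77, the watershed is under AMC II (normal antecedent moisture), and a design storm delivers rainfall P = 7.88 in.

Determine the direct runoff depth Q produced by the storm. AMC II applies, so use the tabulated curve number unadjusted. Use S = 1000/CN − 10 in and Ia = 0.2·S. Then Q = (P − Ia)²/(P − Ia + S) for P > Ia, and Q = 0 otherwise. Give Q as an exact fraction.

Average conditions: CN = 77 (no AMC adjustment).
S = 1000/77 − 10 = 230/77 in ≈ 2.987 in
Ia = 0.2S: 0.2·2.987 = 0.597 in (exactly 46/77)
Since P=7.880 > Ia=0.597: effective rainfall P−Ia = 14019/1925 in
Runoff Q = (P−Ia)²/(P−Ia+S) = (7.283)²/(7.283+2.987) = 196532361/38055325 ≈ 5.164 in

Q = 196532361/38055325 in ≈ 5.164 in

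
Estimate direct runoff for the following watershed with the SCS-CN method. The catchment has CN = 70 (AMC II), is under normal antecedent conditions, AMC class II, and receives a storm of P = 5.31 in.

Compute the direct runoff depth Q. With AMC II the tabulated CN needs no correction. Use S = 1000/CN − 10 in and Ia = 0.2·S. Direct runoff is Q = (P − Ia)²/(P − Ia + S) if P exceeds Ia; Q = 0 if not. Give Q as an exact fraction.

CN(II) = 70; AMC II needs no correction.
Retention S: 1000/CN − 10 with CN=70.000 → S = 30/7 ≈ 4.286 in
Ia = 0.2·(30/7) = 6/7 in ≈ 0.857 in
P − Ia = 5.310 − 0.857 = 3117/700 ≈ 4.453 in (> 0, runoff occurs)
Q: (3117/700)² ÷ (6117/700) = 3238563/1427300 in (≈ 2.269 in)

Q = 3238563/1427300 in ≈ 2.269 in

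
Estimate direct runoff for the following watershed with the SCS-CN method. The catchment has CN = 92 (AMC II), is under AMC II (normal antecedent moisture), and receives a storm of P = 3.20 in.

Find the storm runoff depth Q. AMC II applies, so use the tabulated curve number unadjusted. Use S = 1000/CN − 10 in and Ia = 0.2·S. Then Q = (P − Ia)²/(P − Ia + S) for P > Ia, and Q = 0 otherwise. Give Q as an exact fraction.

Q = 7569/3220 in ≈ 2.351 in

Average conditions: CN = 92 (no AMC adjustment).
S = 1000/92 − 10 = 20/23 in ≈ 0.870 in
Ia = 0.2·(20/23) = 4/23 in ≈ 0.174 in
P − Ia = 3.200 − 0.174 = 348/115 ≈ 3.026 in (> 0, runoff occurs)
Q = (348/115)²/((348/115) + 20/23) = (121104/13225)/(448/115) = 7569/3220 in ≈ 2.351 in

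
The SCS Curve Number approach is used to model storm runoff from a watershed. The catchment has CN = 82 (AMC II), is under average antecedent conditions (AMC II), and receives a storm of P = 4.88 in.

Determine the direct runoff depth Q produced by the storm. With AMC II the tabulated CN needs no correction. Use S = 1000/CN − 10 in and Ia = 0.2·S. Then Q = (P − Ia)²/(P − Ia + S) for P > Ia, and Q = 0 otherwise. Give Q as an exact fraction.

Average conditions: CN = 82 (no AMC adjustment).
Max retention: S = 1000/82 − 10 = 90/41 in (≈ 2.195 in)
Ia = 0.2·(90/41) = 18/41 in ≈ 0.439 in
P − Ia = 4.880 − 0.439 = 4552/1025 ≈ 4.441 in (> 0, runoff occurs)
Q: (4552/1025)² ÷ (6802/1025) = 10360352/3486025 in (≈ 2.972 in)

Q = 10360352/3486025 in ≈ 2.972 in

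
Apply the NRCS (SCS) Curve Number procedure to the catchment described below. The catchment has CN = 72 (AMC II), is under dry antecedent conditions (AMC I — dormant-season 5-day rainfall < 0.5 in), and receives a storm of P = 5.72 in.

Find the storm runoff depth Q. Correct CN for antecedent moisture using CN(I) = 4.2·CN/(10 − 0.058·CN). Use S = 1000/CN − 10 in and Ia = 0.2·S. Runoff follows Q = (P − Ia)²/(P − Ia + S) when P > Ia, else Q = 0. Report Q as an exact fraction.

Q = 6817321/5981175 in ≈ 1.140 in

Dry (AMC I): CN(I) = 4.2·72/(10 − 0.058·72) = (1512/5)/(728/125) = 675/13 ≈ 51.923
Retention S: 1000/CN − 10 with CN=51.923 → S = 250/27 ≈ 9.259 in
Ia = 0.2·(250/27) = 50/27 in ≈ 1.852 in
Since P=5.720 > Ia=1.852: effective rainfall P−Ia = 2611/675 in
Runoff Q = (P−Ia)²/(P−Ia+S) = (3.868)²/(3.868+9.259) = 6817321/5981175 ≈ 1.140 in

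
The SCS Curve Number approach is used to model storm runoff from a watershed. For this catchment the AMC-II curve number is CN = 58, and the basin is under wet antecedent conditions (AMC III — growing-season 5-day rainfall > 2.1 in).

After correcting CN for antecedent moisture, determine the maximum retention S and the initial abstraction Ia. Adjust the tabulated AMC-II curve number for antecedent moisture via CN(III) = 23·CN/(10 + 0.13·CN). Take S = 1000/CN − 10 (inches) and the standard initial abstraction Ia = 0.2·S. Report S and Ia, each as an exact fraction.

Wet (AMC III): CN(III) = 23·58/(10 + 0.13·58) = 1334/(877/50) = 66700/877 ≈ 76.055
Max retention: S = 1000/(66700/877) − 10 = 2100/667 in (≈ 3.148 in)
Ia = 0.2·(2100/667) = 420/667 in ≈ 0.630 in

S = 2100/667 in ≈ 3.148 in; Ia = 420/667 in ≈ 0.630 in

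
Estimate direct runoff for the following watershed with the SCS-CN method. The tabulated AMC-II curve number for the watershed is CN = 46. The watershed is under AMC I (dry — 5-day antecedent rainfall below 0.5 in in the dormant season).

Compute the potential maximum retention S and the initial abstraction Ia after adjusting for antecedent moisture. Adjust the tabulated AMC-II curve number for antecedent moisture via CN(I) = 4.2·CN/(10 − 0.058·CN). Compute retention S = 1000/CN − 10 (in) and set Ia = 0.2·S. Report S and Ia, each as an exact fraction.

S = 4500/161 in ≈ 27.950 in; Ia = 900/161 in ≈ 5.590 in

Dry (AMC I): CN(I) = 4.2·46/(10 − 0.058·46) = (966/5)/(1833/250) = 16100/611 ≈ 26.350
Retention S: 1000/CN − 10 with CN=26.350 → S = 4500/161 ≈ 27.950 in
Ia = 0.2·(4500/161) = 900/161 in ≈ 5.590 in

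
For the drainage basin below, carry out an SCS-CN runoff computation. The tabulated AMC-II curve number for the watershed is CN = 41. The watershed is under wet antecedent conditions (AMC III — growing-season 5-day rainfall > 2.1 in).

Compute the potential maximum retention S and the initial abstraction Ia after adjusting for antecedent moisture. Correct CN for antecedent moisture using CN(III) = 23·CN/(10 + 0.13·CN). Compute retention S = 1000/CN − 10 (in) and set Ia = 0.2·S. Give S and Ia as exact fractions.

S = 5900/943 in ≈ 6.257 in; Ia = 1180/943 in ≈ 1.251 in

CN(III) from CN(II)=41: (23·41)/(10 + 0.13·41) = 94300/1533 ≈ 61.513
S = 1000/(94300/1533) − 10 = 5900/943 in ≈ 6.257 in
Ia = 0.2S: 0.2·6.257 = 1.251 in (exactly 1180/943)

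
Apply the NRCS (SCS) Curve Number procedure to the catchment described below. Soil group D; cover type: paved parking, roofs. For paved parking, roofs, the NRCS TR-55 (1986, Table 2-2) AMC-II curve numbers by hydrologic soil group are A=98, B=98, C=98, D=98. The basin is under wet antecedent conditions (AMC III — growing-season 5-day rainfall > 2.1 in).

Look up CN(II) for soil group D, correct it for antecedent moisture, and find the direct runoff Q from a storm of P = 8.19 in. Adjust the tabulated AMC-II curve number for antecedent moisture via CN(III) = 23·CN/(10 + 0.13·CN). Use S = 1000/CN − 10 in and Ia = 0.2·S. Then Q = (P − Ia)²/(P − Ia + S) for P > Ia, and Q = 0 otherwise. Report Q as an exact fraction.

NRCS table: paved parking, roofs, soil group D → CN(II) = 98
Adjust CN=98 to AMC III: 23·98/(10 + 0.13·98) → 2254 ÷ (1137/50) = 112700/1137 ≈ 99.120
Retention S: 1000/CN − 10 with CN=99.120 → S = 100/1127 ≈ 0.089 in
Ia = 0.2·(100/1127) = 20/1127 in ≈ 0.018 in
P − Ia = 8.190 − 0.018 = 921013/112700 ≈ 8.172 in (> 0, runoff occurs)
Runoff Q = (P−Ia)²/(P−Ia+S) = (8.172)²/(8.172+0.089) = 848264946169/104925165100 ≈ 8.084 in

Q = 848264946169/104925165100 in ≈ 8.084 in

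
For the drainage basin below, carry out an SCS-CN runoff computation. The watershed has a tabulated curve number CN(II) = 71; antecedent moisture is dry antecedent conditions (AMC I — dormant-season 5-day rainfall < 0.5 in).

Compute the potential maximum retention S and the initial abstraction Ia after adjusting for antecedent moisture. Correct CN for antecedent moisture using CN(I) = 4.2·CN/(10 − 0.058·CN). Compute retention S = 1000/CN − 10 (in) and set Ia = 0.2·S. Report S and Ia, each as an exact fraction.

Dry (AMC I): CN(I) = 4.2·71/(10 − 0.058·71) = (1491/5)/(2941/500) = 149100/2941 ≈ 50.697
Retention S: 1000/CN − 10 with CN=50.697 → S = 14500/1491 ≈ 9.725 in
Ia = 0.2·(14500/1491) = 2900/1491 in ≈ 1.945 in

S = 14500/1491 in ≈ 9.725 in; Ia = 2900/1491 in ≈ 1.945 in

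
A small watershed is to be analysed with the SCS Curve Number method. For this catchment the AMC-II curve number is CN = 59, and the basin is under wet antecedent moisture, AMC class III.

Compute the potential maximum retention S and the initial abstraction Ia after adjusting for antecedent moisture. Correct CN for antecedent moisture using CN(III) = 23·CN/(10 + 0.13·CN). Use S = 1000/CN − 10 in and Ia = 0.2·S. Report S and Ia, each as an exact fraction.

S = 4100/1357 in ≈ 3.021 in; Ia = 820/1357 in ≈ 0.604 in

Adjust CN=59 to AMC III: 23·59/(10 + 0.13·59) → 1357 ÷ (1767/100) = 135700/1767 ≈ 76.797
Max retention: S = 1000/(135700/1767) − 10 = 4100/1357 in (≈ 3.021 in)
Ia = 0.2S: 0.2·3.021 = 0.604 in (exactly 820/1357)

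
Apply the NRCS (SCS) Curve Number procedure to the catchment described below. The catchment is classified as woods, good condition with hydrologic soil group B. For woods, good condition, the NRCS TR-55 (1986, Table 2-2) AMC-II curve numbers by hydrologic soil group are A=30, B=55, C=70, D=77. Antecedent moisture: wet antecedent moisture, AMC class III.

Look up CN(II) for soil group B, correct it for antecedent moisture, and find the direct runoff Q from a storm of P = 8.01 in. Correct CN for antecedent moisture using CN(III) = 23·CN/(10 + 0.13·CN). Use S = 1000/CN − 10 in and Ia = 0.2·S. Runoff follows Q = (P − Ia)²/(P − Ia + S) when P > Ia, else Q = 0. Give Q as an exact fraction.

NRCS table: woods, good condition, soil group B → CN(II) = 55
CN(III) from CN(II)=55: (23·55)/(10 + 0.13·55) = 25300/343 ≈ 73.761
Retention S: 1000/CN − 10 with CN=73.761 → S = 900/253 ≈ 3.557 in
Initial abstraction Ia = S/5 = (900/253)/5 = 180/253 ≈ 0.711 in
Excess rainfall: 8.010 − 0.711 = 7.299 in; P > Ia so Q > 0
Q: (184653/25300)² ÷ (274653/25300) = 3788525601/772080100 in (≈ 4.907 in)

Q = 3788525601/772080100 in ≈ 4.907 in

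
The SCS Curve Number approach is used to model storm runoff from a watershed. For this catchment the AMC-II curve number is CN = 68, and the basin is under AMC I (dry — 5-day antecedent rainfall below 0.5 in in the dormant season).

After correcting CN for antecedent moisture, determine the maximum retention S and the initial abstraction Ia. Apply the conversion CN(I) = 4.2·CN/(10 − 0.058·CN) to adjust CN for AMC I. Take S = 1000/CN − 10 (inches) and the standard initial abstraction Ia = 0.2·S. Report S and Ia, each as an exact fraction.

Adjust CN=68 to AMC I: 4.2·68/(10 − 0.058·68) → (1428/5) ÷ (757/125) = 35700/757 ≈ 47.160
Retention S: 1000/CN − 10 with CN=47.160 → S = 4000/357 ≈ 11.204 in
Initial abstraction Ia = S/5 = (4000/357)/5 = 800/357 ≈ 2.241 in

S = 4000/357 in ≈ 11.204 in; Ia = 800/357 in ≈ 2.241 in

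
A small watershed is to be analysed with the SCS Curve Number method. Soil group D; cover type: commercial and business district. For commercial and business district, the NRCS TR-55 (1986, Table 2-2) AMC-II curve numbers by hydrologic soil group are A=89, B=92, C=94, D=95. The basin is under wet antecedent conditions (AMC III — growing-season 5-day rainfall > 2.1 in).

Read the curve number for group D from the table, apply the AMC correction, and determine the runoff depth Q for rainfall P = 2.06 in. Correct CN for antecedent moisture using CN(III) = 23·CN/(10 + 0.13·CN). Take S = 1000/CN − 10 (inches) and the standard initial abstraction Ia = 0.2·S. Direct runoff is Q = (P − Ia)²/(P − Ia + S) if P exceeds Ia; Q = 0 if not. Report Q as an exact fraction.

Q = 1936968121/1070890350 in ≈ 1.809 in

NRCS table: commercial and business district, soil group D → CN(II) = 95
Adjust CN=95 to AMC III: 23·95/(10 + 0.13·95) → 2185 ÷ (447/20) = 43700/447 ≈ 97.763
S = 1000/(43700/447) − 10 = 100/437 in ≈ 0.229 in
Ia = 0.2·(100/437) = 20/437 in ≈ 0.046 in
P − Ia = 2.060 − 0.046 = 44011/21850 ≈ 2.014 in (> 0, runoff occurs)
Q: (44011/21850)² ÷ (49011/21850) = 1936968121/1070890350 in (≈ 1.809 in)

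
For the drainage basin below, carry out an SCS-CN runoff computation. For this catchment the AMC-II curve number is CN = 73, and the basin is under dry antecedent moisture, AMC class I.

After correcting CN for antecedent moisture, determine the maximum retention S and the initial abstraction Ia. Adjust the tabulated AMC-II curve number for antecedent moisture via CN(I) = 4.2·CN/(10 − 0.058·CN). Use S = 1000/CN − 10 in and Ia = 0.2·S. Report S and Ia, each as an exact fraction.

CN(I) from CN(II)=73: (4.2·73)/(10 − 0.058·73) = 51100/961 ≈ 53.174
S = 1000/(51100/961) − 10 = 4500/511 in ≈ 8.806 in
Ia = 0.2S: 0.2·8.806 = 1.761 in (exactly 900/511)

S = 4500/511 in ≈ 8.806 in; Ia = 900/511 in ≈ 1.761 in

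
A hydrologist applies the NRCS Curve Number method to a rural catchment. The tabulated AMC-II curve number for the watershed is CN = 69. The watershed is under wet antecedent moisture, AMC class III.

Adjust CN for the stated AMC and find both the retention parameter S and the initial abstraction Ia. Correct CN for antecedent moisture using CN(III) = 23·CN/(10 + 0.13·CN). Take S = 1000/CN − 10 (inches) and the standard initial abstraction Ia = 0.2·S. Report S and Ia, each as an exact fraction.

CN(III) from CN(II)=69: (23·69)/(10 + 0.13·69) = 158700/1897 ≈ 83.658
Max retention: S = 1000/(158700/1897) − 10 = 3100/1587 in (≈ 1.953 in)
Ia = 0.2·(3100/1587) = 620/1587 in ≈ 0.391 in

S = 3100/1587 in ≈ 1.953 in; Ia = 620/1587 in ≈ 0.391 in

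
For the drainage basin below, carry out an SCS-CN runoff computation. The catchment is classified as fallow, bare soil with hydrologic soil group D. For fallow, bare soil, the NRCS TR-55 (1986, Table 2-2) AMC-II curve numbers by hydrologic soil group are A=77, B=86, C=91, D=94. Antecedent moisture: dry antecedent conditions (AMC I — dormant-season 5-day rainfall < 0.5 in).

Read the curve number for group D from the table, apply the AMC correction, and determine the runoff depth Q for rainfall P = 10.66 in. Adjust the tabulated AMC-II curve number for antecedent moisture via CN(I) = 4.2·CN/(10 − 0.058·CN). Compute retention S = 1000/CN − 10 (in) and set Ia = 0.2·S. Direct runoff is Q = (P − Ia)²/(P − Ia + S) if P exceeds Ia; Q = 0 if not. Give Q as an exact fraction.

NRCS table: fallow, bare soil, soil group D → CN(II) = 94
CN(I) from CN(II)=94: (4.2·94)/(10 − 0.058·94) = 32900/379 ≈ 86.807
S = 1000/(32900/379) − 10 = 500/329 in ≈ 1.520 in
Initial abstraction Ia = S/5 = (500/329)/5 = 100/329 ≈ 0.304 in
P − Ia = 10.660 − 0.304 = 170357/16450 ≈ 10.356 in (> 0, runoff occurs)
Q = (170357/16450)²/((170357/16450) + 500/329) = (29021507449/270602500)/(195357/16450) = 29021507449/3213622650 in ≈ 9.031 in

Q = 29021507449/3213622650 in ≈ 9.031 in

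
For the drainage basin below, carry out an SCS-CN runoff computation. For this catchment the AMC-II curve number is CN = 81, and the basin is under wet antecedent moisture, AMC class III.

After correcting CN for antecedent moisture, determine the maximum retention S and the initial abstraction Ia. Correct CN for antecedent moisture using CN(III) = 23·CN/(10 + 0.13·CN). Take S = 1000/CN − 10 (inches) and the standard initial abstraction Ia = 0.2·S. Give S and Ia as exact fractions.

S = 1900/1863 in ≈ 1.020 in; Ia = 380/1863 in ≈ 0.204 in

Wet (AMC III): CN(III) = 23·81/(10 + 0.13·81) = 1863/(2053/100) = 186300/2053 ≈ 90.745
Retention S: 1000/CN − 10 with CN=90.745 → S = 1900/1863 ≈ 1.020 in
Ia = 0.2S: 0.2·1.020 = 0.204 in (exactly 380/1863)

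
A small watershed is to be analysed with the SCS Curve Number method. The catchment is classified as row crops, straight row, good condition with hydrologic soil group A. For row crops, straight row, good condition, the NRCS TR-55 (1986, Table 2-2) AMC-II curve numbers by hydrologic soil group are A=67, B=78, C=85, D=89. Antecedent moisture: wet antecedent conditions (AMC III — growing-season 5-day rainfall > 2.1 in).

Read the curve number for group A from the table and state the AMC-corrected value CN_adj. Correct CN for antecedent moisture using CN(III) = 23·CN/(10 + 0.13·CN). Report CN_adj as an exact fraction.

CN_adj = 154100/1871 ≈ 82.362

NRCS table: row crops, straight row, good condition, soil group A → CN(II) = 67
CN(III) from CN(II)=67: (23·67)/(10 + 0.13·67) = 154100/1871 ≈ 82.362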